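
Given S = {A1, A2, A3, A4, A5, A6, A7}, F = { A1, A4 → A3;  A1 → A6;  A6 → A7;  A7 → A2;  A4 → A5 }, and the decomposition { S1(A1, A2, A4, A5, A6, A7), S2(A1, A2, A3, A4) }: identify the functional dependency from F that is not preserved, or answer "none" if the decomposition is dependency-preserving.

none

A1, A4 → A3 lies within S2.
A1 → A6 lies within S1.
A6 → A7 lies within S1.
A7 → A2 lies within S1.
A4 → A5 lies within S1.
Every dependency is enforceable on the fragments, so the decomposition is dependency-preserving.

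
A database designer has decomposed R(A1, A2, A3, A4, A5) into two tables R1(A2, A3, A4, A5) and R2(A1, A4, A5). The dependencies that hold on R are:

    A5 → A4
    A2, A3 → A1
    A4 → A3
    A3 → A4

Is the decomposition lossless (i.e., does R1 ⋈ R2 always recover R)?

Common attributes: R1 ∩ R2 = {A4, A5}.
Closure of {A4, A5}: A4 → A3 applies, adding A3. So (A4, A5)⁺ = {A3, A4, A5}.
The closure contains neither all of R1 = {A2, A3, A4, A5} nor all of R2 = {A1, A4, A5}, so the common attributes are not a superkey of either fragment. The join is lossy.

No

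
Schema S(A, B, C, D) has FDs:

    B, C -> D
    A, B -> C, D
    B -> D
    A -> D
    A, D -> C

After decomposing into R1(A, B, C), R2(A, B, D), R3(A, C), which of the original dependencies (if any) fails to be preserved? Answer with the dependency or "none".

B, C → D: restricted closure across fragments reaches D.
A, B → C, D: restricted closure across fragments reaches C, D.
B → D lies within R2.
A → D lies within R2.
A, D → C: restricted closure across fragments reaches C.
Every dependency is enforceable on the fragments, so the decomposition is dependency-preserving.

none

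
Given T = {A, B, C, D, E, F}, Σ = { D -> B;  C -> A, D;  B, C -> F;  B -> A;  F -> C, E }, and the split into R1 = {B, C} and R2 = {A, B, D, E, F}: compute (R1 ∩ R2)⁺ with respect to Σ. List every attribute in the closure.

A, B

R1 ∩ R2 = {B}.
B → A applies, adding A
Closure: {A, B}.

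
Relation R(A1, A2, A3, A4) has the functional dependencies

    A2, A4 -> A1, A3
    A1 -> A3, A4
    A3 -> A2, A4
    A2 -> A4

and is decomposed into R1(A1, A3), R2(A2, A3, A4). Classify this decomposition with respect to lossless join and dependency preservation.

lossless and dependency-preserving

Lossless test: (A3)⁺ = {A1, A2, A3, A4}, which contains all of one fragment — lossless.
Dependency preservation: A2, A4 → A1, A3; A1 → A3, A4 are not contained in any single fragment, but the restricted closure of each left-hand side across the fragments still reaches the right-hand side; the remaining FDs each lie inside some fragment. All dependencies are preserved.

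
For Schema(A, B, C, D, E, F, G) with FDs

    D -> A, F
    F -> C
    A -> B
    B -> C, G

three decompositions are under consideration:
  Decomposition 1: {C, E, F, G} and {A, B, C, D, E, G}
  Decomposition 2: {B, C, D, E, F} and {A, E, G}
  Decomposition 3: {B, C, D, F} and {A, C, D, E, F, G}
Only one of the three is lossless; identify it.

Decomposition 3

Decomposition 1: common = {C, E, G}, closure = {C, E, G} → lossy.
Decomposition 2: common = {E}, closure = {E} → lossy.
Decomposition 3: common = {C, D, F}, closure = {A, B, C, D, F, G} → lossless.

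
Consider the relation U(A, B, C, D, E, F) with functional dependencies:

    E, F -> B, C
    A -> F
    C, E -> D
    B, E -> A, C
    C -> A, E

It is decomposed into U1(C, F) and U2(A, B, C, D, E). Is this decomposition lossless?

Yes

Common attributes: U1 ∩ U2 = {C}.
Closure of {C}: C → A, E applies, adding A, E; A → F applies, adding F; C, E → D applies, adding D; E, F → B, C applies, adding B. So (C)⁺ = {A, B, C, D, E, F}.
This closure contains every attribute of U1, so U1 ∩ U2 → U1. The join is lossless.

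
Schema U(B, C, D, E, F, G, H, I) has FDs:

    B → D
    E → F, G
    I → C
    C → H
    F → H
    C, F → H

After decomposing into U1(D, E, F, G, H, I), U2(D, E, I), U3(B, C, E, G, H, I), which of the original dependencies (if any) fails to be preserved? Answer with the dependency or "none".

B → D

Check B → D: no single fragment contains all of {B, D}, and the restricted closure of {B} across the fragments never reaches {D}.
E → F, G is preserved.
I → C is preserved.
C → H is preserved.
F → H is preserved.
C, F → H is preserved.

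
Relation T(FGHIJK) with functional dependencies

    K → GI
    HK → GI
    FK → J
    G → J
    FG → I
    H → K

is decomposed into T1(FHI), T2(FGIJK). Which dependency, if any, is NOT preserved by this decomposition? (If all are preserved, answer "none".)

H → K

Check H → K: no single fragment contains all of {HK}, and the restricted closure of {H} across the fragments never reaches {K}.
K → GI is preserved.
HK → GI is preserved.
FK → J is preserved.
G → J is preserved.
FG → I is preserved.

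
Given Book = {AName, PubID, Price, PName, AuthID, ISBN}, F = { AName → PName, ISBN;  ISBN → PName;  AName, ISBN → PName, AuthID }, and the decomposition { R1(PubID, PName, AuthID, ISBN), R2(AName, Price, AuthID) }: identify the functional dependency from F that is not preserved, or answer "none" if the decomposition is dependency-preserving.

Check AName → PName, ISBN: no single fragment contains all of {AName, PName, ISBN}, and the restricted closure of {AName} across the fragments never reaches {PName, ISBN}.
ISBN → PName is preserved.
AName, ISBN → PName, AuthID is preserved.

AName → PName, ISBN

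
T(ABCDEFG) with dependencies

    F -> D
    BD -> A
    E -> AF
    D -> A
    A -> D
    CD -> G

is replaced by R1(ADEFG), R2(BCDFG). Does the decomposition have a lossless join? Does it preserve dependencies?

lossy but dependency-preserving

Lossless test: (DFG)⁺ = {ADFG}, which is a superkey of neither fragment — lossy.
Dependency preservation: BD → A is not contained in any single fragment, but the restricted closure of its left-hand side across the fragments still reaches the right-hand side; the remaining FDs each lie inside some fragment. All dependencies are preserved.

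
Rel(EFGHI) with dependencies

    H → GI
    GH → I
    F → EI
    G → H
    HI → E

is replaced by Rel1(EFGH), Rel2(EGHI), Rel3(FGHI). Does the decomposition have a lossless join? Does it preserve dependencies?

Lossless test (chase): Rows 1 and 2 agree on H; apply H→GI and equate their GI entries. Rows 1 and 3 agree on F; apply F→EI and equate their EI entries. Row 1 is now all distinguished symbols — the join is lossless.
Dependency preservation: F → EI is not contained in any single fragment, but the restricted closure of its left-hand side across the fragments still reaches the right-hand side; the remaining FDs each lie inside some fragment. All dependencies are preserved.

lossless and dependency-preserving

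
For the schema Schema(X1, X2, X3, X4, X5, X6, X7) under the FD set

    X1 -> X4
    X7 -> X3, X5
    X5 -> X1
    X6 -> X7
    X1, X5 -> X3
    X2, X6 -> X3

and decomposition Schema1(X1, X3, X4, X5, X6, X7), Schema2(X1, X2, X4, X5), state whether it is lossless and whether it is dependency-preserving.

lossy but dependency-preserving

Lossless test: (X1, X4, X5)⁺ = {X1, X3, X4, X5}, which is a superkey of neither fragment — lossy.
Dependency preservation: X2, X6 → X3 is not contained in any single fragment, but the restricted closure of its left-hand side across the fragments still reaches the right-hand side; the remaining FDs each lie inside some fragment. All dependencies are preserved.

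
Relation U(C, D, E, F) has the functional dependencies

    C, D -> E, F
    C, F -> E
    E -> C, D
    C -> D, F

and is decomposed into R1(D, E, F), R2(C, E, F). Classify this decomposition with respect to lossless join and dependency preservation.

lossless and dependency-preserving

Lossless test: (E, F)⁺ = {C, D, E, F}, which contains all of one fragment — lossless.
Dependency preservation: C, D → E, F; E → C, D; C → D, F are not contained in any single fragment, but the restricted closure of each left-hand side across the fragments still reaches the right-hand side; the remaining FDs each lie inside some fragment. All dependencies are preserved.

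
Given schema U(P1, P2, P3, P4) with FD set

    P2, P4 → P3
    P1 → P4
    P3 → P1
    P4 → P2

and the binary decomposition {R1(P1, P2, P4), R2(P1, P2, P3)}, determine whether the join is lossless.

Common attributes: R1 ∩ R2 = {P1, P2}.
Closure of {P1, P2}: P1 → P4 applies, adding P4; P2, P4 → P3 applies, adding P3. So (P1, P2)⁺ = {P1, P2, P3, P4}.
This closure contains every attribute of R1, so R1 ∩ R2 → R1. The join is lossless.

Yes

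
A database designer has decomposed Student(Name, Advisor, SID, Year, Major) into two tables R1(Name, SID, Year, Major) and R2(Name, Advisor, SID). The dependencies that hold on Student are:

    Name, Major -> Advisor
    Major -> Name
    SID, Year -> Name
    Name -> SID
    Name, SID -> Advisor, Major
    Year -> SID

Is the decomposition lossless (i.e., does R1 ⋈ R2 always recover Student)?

Yes

Common attributes: R1 ∩ R2 = {Name, SID}.
Closure of {Name, SID}: Name, SID → Advisor, Major applies, adding Advisor, Major. So (Name, SID)⁺ = {Name, Advisor, SID, Major}.
This closure contains every attribute of R2, so R1 ∩ R2 → R2. The join is lossless.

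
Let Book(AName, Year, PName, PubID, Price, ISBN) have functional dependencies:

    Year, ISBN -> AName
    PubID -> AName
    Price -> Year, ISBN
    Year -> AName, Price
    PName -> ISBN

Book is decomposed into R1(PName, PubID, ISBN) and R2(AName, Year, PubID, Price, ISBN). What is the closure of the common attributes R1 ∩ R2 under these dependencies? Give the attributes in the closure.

AName, PubID, ISBN

R1 ∩ R2 = {PubID, ISBN}.
PubID → AName applies, adding AName
Closure: {AName, PubID, ISBN}.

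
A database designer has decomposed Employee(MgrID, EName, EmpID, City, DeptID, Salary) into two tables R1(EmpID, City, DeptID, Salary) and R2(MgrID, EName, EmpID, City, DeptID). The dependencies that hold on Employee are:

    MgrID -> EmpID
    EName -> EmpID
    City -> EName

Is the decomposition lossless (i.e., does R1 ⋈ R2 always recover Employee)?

Common attributes: R1 ∩ R2 = {EmpID, City, DeptID}.
Closure of {EmpID, City, DeptID}: City → EName applies, adding EName. So (EmpID, City, DeptID)⁺ = {EName, EmpID, City, DeptID}.
The closure contains neither all of R1 = {EmpID, City, DeptID, Salary} nor all of R2 = {MgrID, EName, EmpID, City, DeptID}, so the common attributes are not a superkey of either fragment. The join is lossy.

No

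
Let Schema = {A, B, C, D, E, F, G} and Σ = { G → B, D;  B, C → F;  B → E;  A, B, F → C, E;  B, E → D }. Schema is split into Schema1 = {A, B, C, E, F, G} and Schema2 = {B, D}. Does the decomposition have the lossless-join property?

Common attributes: Schema1 ∩ Schema2 = {B}.
Closure of {B}: B → E applies, adding E; B, E → D applies, adding D. So (B)⁺ = {B, D, E}.
This closure contains every attribute of Schema2, so Schema1 ∩ Schema2 → Schema2. The join is lossless.

Yes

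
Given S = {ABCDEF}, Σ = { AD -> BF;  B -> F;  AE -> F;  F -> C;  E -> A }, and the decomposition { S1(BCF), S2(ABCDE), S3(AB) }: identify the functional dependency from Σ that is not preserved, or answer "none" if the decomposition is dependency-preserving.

Check AE → F: no single fragment contains all of {AEF}, and the restricted closure of {AE} across the fragments never reaches {F}.
AD → BF is preserved.
B → F is preserved.
F → C is preserved.
E → A is preserved.

AE -> F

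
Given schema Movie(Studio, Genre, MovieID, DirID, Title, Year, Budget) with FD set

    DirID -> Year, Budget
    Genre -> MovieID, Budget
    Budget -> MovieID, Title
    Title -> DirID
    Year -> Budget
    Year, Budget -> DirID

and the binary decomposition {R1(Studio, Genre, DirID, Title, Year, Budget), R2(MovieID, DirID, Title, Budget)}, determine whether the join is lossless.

Yes

Common attributes: R1 ∩ R2 = {DirID, Title, Budget}.
Closure of {DirID, Title, Budget}: DirID → Year, Budget applies, adding Year; Budget → MovieID, Title applies, adding MovieID. So (DirID, Title, Budget)⁺ = {MovieID, DirID, Title, Year, Budget}.
This closure contains every attribute of R2, so R1 ∩ R2 → R2. The join is lossless.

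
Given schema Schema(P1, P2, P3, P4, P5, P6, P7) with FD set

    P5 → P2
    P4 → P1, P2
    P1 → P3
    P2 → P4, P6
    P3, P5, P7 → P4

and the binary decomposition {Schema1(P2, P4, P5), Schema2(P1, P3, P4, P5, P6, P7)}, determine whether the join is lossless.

Yes

Common attributes: Schema1 ∩ Schema2 = {P4, P5}.
Closure of {P4, P5}: P5 → P2 applies, adding P2; P4 → P1, P2 applies, adding P1; P1 → P3 applies, adding P3; P2 → P4, P6 applies, adding P6. So (P4, P5)⁺ = {P1, P2, P3, P4, P5, P6}.
This closure contains every attribute of Schema1, so Schema1 ∩ Schema2 → Schema1. The join is lossless.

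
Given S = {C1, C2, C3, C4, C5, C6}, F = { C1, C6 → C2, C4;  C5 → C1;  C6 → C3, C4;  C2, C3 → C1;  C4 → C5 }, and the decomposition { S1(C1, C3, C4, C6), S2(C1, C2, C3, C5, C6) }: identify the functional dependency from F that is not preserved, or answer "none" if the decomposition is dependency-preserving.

Check C4 → C5: no single fragment contains all of {C4, C5}, and the restricted closure of {C4} across the fragments never reaches {C5}.
C1, C6 → C2, C4 is preserved.
C5 → C1 is preserved.
C6 → C3, C4 is preserved.
C2, C3 → C1 is preserved.

C4 → C5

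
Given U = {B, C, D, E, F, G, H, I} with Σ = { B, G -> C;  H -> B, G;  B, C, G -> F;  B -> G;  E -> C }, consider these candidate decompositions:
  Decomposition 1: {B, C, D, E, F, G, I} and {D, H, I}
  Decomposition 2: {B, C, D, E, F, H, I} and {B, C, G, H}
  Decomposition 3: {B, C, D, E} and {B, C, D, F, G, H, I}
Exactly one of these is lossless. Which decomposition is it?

Decomposition 1: common = {D, I}, closure = {D, I} → lossy.
Decomposition 2: common = {B, C, H}, closure = {B, C, F, G, H} → lossless.
Decomposition 3: common = {B, C, D}, closure = {B, C, D, F, G} → lossy.

Decomposition 2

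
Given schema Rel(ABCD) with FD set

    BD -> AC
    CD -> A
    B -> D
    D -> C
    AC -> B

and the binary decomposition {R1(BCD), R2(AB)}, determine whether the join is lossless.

Common attributes: R1 ∩ R2 = {B}.
Closure of {B}: B → D applies, adding D; D → C applies, adding C; BD → AC applies, adding A. So (B)⁺ = {ABCD}.
This closure contains every attribute of R1, so R1 ∩ R2 → R1. The join is lossless.

Yes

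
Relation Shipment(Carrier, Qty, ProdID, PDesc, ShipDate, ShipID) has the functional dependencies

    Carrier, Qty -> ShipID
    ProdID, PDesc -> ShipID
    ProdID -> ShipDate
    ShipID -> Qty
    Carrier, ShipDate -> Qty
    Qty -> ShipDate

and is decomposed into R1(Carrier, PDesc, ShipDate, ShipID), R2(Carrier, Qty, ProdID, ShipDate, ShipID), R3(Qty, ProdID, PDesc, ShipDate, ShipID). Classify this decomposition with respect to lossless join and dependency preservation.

lossy but dependency-preserving

Lossless test (chase): Rows 1 and 2 agree on ShipID; apply ShipID→Qty and equate their Qty entries. No row becomes fully distinguished — the join is lossy.
Dependency preservation: every FD's attributes lie within a single fragment, so each can be enforced locally — preserved.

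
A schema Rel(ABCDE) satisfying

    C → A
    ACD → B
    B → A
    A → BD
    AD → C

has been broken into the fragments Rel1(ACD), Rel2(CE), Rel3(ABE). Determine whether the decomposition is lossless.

Chase test. Columns are ABCDE; row i has aⱼ where attribute j ∈ Reli, else bᵢⱼ.
Initial tableau (one row per fragment):
  row 1: a1 b12 a3 a4 b15
  row 2: b21 b22 a3 b24 a5
  row 3: a1 a2 b33 b34 a5
Rows 1 and 2 agree on C; apply C→A and equate their A entries.
Rows 1 and 2 agree on A; apply A→BD and equate their BD entries.
Rows 1 and 3 agree on A; apply A→BD and equate their BD entries.
Rows 1 and 3 agree on AD; apply AD→C and equate their C entries.
Row 2 is now all distinguished symbols — the join is lossless.

Yes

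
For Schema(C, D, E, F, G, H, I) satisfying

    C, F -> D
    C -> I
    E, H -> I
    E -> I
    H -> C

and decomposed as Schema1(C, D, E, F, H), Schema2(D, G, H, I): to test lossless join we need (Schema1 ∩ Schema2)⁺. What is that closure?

Schema1 ∩ Schema2 = {D, H}.
H → C applies, adding C
C → I applies, adding I
Closure: {C, D, H, I}.

C, D, H, I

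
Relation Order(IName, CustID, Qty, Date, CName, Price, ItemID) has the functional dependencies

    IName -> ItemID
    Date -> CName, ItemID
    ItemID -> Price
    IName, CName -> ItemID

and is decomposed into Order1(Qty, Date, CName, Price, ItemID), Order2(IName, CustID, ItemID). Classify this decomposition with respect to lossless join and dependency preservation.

lossy but dependency-preserving

Lossless test: (ItemID)⁺ = {Price, ItemID}, which is a superkey of neither fragment — lossy.
Dependency preservation: IName, CName → ItemID is not contained in any single fragment, but the restricted closure of its left-hand side across the fragments still reaches the right-hand side; the remaining FDs each lie inside some fragment. All dependencies are preserved.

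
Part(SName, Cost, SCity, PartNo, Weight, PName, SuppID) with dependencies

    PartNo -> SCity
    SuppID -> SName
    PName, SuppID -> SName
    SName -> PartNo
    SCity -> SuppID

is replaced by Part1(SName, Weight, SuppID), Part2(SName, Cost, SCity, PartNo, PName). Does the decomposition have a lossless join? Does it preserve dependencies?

Lossless test: (SName)⁺ = {SName, SCity, PartNo, SuppID}, which is a superkey of neither fragment — lossy.
Dependency preservation: PName, SuppID → SName; SCity → SuppID are not contained in any single fragment, but the restricted closure of each left-hand side across the fragments still reaches the right-hand side; the remaining FDs each lie inside some fragment. All dependencies are preserved.

lossy but dependency-preserving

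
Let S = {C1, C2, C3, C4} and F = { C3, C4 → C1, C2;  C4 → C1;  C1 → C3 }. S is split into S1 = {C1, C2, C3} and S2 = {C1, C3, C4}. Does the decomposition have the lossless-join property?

No

Common attributes: S1 ∩ S2 = {C1, C3}.
No dependency enlarges {C1, C3}, so (C1, C3)⁺ = {C1, C3}.
The closure contains neither all of S1 = {C1, C2, C3} nor all of S2 = {C1, C3, C4}, so the common attributes are not a superkey of either fragment. The join is lossy.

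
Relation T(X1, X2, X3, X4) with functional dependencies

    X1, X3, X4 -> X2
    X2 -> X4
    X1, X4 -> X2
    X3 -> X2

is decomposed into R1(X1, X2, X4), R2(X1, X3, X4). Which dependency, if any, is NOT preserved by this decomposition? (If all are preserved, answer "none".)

Check X3 → X2: no single fragment contains all of {X2, X3}, and the restricted closure of {X3} across the fragments never reaches {X2}.
X1, X3, X4 → X2 is preserved.
X2 → X4 is preserved.
X1, X4 → X2 is preserved.

X3 -> X2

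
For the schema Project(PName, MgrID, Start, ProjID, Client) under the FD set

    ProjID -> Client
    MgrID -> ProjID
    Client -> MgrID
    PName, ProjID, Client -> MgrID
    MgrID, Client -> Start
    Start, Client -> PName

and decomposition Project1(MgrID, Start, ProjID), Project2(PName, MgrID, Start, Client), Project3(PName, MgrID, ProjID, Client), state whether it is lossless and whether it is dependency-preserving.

lossless and dependency-preserving

Lossless test (chase): Rows 1 and 3 agree on ProjID; apply ProjID→Client and equate their Client entries. Rows 1 and 2 agree on MgrID; apply MgrID→ProjID and equate their ProjID entries. Rows 1 and 3 agree on MgrID, Client; apply MgrID, Client→Start and equate their Start entries. Rows 1 and 2 agree on Start, Client; apply Start, Client→PName and equate their PName entries. Row 1 is now all distinguished symbols — the join is lossless.
Dependency preservation: every FD's attributes lie within a single fragment, so each can be enforced locally — preserved.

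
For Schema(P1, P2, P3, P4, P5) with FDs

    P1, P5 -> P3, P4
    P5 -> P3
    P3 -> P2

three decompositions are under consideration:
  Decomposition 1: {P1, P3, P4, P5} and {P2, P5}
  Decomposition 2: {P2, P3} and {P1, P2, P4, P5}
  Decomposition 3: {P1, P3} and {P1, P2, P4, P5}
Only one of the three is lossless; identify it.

Decomposition 1

Decomposition 1: common = {P5}, closure = {P2, P3, P5} → lossless.
Decomposition 2: common = {P2}, closure = {P2} → lossy.
Decomposition 3: common = {P1}, closure = {P1} → lossy.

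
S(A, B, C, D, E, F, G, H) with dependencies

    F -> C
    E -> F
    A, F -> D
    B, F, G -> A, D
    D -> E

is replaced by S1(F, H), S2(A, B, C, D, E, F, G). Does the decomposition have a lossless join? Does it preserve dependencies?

Lossless test: (F)⁺ = {C, F}, which is a superkey of neither fragment — lossy.
Dependency preservation: every FD's attributes lie within a single fragment, so each can be enforced locally — preserved.

lossy but dependency-preserving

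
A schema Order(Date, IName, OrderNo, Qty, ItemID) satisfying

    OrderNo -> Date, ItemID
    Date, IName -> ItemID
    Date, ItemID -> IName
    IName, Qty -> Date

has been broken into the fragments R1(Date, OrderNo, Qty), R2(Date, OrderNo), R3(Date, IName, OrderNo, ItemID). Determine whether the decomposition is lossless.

Yes

Chase test. Columns are Date, IName, OrderNo, Qty, ItemID; row i has aⱼ where attribute j ∈ Ri, else bᵢⱼ.
Initial tableau (one row per fragment):
  row 1: a1 b12 a3 a4 b15
  row 2: a1 b22 a3 b24 b25
  row 3: a1 a2 a3 b34 a5
Rows 1 and 2 agree on OrderNo; apply OrderNo→Date, ItemID and equate their Date, ItemID entries.
Rows 1 and 3 agree on OrderNo; apply OrderNo→Date, ItemID and equate their Date, ItemID entries.
Rows 1 and 2 agree on Date, ItemID; apply Date, ItemID→IName and equate their IName entries.
Rows 1 and 3 agree on Date, ItemID; apply Date, ItemID→IName and equate their IName entries.
Row 1 is now all distinguished symbols — the join is lossless.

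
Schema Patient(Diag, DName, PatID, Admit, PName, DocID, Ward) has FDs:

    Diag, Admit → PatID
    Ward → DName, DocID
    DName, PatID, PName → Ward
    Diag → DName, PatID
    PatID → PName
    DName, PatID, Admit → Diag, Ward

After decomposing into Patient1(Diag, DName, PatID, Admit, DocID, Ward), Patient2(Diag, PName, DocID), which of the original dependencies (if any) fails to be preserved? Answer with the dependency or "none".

PatID → PName

Check PatID → PName: no single fragment contains all of {PatID, PName}, and the restricted closure of {PatID} across the fragments never reaches {PName}.
Diag, Admit → PatID is preserved.
Ward → DName, DocID is preserved.
DName, PatID, PName → Ward is preserved.
Diag → DName, PatID is preserved.
DName, PatID, Admit → Diag, Ward is preserved.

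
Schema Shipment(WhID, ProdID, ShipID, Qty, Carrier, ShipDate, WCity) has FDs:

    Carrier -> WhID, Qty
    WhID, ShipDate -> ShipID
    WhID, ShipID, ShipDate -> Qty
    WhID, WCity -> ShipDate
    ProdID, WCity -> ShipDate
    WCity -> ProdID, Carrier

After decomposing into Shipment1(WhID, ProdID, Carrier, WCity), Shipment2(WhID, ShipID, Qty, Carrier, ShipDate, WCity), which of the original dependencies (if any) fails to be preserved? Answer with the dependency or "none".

none

Carrier → WhID, Qty lies within Shipment2.
WhID, ShipDate → ShipID lies within Shipment2.
WhID, ShipID, ShipDate → Qty lies within Shipment2.
WhID, WCity → ShipDate lies within Shipment2.
ProdID, WCity → ShipDate: restricted closure across fragments reaches ShipDate.
WCity → ProdID, Carrier lies within Shipment1.
Every dependency is enforceable on the fragments, so the decomposition is dependency-preserving.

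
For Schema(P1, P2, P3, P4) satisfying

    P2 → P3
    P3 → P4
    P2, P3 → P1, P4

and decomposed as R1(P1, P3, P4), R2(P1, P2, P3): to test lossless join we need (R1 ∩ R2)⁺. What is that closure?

R1 ∩ R2 = {P1, P3}.
P3 → P4 applies, adding P4
Closure: {P1, P3, P4}.

P1, P3, P4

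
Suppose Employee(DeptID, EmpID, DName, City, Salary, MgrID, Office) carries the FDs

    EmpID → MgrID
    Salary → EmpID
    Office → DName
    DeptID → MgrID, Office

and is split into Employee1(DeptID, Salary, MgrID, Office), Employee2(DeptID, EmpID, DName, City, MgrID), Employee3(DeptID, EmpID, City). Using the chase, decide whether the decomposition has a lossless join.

No

Chase test. Columns are DeptID, EmpID, DName, City, Salary, MgrID, Office; row i has aⱼ where attribute j ∈ Employeei, else bᵢⱼ.
Initial tableau (one row per fragment):
  row 1: a1 b12 b13 b14 a5 a6 a7
  row 2: a1 a2 a3 a4 b25 a6 b27
  row 3: a1 a2 b33 a4 b35 b36 b37
Rows 2 and 3 agree on EmpID; apply EmpID→MgrID and equate their MgrID entries.
Rows 1 and 2 agree on DeptID; apply DeptID→MgrID, Office and equate their MgrID, Office entries.
Rows 1 and 3 agree on DeptID; apply DeptID→MgrID, Office and equate their MgrID, Office entries.
Rows 1 and 2 agree on Office; apply Office→DName and equate their DName entries.
Rows 1 and 3 agree on Office; apply Office→DName and equate their DName entries.
No row becomes fully distinguished — the join is lossy.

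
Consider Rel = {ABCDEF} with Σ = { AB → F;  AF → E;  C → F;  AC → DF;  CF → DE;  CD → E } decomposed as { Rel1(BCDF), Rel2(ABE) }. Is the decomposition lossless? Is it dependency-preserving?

lossy and not dependency-preserving

Lossless test: (B)⁺ = {B}, which is a superkey of neither fragment — lossy.
Dependency preservation: the restricted closure of {AB} across the fragments never reaches {F}, so AB → F cannot be enforced without a join — not preserved.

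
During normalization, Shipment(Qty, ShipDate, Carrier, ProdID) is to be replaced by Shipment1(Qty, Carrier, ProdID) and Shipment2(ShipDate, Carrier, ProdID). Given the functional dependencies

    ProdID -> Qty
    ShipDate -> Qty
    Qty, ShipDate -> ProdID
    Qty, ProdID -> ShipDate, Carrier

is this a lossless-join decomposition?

Common attributes: Shipment1 ∩ Shipment2 = {Carrier, ProdID}.
Closure of {Carrier, ProdID}: ProdID → Qty applies, adding Qty; Qty, ProdID → ShipDate, Carrier applies, adding ShipDate. So (Carrier, ProdID)⁺ = {Qty, ShipDate, Carrier, ProdID}.
This closure contains every attribute of Shipment1, so Shipment1 ∩ Shipment2 → Shipment1. The join is lossless.

Yes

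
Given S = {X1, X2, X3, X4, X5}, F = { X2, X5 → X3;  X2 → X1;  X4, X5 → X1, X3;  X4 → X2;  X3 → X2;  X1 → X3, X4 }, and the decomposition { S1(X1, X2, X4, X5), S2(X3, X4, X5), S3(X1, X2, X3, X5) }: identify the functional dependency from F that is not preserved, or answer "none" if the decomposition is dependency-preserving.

none

X2, X5 → X3 lies within S3.
X2 → X1 lies within S1.
X4, X5 → X1, X3: restricted closure across fragments reaches X1, X3.
X4 → X2 lies within S1.
X3 → X2 lies within S3.
X1 → X3, X4: restricted closure across fragments reaches X3, X4.
Every dependency is enforceable on the fragments, so the decomposition is dependency-preserving.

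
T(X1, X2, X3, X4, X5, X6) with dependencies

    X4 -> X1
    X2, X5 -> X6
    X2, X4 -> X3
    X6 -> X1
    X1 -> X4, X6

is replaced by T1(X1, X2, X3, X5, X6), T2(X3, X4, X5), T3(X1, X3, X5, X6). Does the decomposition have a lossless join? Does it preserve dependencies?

lossy and not dependency-preserving

Lossless test (chase): Rows 1 and 3 agree on X1; apply X1→X4, X6 and equate their X4, X6 entries. No row becomes fully distinguished — the join is lossy.
Dependency preservation: the restricted closure of {X4} across the fragments never reaches {X1}, so X4 → X1 cannot be enforced without a join — not preserved.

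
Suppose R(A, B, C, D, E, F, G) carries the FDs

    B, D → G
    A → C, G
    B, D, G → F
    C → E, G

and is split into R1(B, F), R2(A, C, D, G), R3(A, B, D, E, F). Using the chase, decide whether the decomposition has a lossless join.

Chase test. Columns are A, B, C, D, E, F, G; row i has aⱼ where attribute j ∈ Ri, else bᵢⱼ.
Initial tableau (one row per fragment):
  row 1: b11 a2 b13 b14 b15 a6 b17
  row 2: a1 b22 a3 a4 b25 b26 a7
  row 3: a1 a2 b33 a4 a5 a6 b37
Rows 2 and 3 agree on A; apply A→C, G and equate their C, G entries.
Rows 2 and 3 agree on C; apply C→E, G and equate their E, G entries.
Row 3 is now all distinguished symbols — the join is lossless.

Yes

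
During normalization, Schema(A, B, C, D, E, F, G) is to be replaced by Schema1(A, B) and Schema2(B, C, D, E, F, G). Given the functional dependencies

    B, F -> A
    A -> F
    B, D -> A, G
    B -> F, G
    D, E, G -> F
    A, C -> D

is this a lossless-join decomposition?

Common attributes: Schema1 ∩ Schema2 = {B}.
Closure of {B}: B → F, G applies, adding F, G; B, F → A applies, adding A. So (B)⁺ = {A, B, F, G}.
This closure contains every attribute of Schema1, so Schema1 ∩ Schema2 → Schema1. The join is lossless.

Yes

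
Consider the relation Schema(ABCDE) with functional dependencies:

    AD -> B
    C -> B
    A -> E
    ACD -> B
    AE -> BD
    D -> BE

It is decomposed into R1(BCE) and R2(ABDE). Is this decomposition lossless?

Common attributes: R1 ∩ R2 = {BE}.
No dependency enlarges {BE}, so (BE)⁺ = {BE}.
The closure contains neither all of R1 = {BCE} nor all of R2 = {ABDE}, so the common attributes are not a superkey of either fragment. The join is lossy.

No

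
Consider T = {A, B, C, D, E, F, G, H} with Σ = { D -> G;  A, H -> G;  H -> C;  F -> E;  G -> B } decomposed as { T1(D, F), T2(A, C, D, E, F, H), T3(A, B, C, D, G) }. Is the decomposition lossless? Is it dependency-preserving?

lossless but not dependency-preserving

Lossless test (chase): Rows 1 and 2 agree on D; apply D→G and equate their G entries. Rows 1 and 3 agree on D; apply D→G and equate their G entries. Rows 1 and 2 agree on F; apply F→E and equate their E entries. Rows 1 and 2 agree on G; apply G→B and equate their B entries. Rows 1 and 3 agree on G; apply G→B and equate their B entries. Row 2 is now all distinguished symbols — the join is lossless.
Dependency preservation: the restricted closure of {A, H} across the fragments never reaches {G}, so A, H → G cannot be enforced without a join — not preserved.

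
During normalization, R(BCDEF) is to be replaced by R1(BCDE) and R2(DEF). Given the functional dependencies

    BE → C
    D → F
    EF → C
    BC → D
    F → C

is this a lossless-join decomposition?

Yes

Common attributes: R1 ∩ R2 = {DE}.
Closure of {DE}: D → F applies, adding F; EF → C applies, adding C. So (DE)⁺ = {CDEF}.
This closure contains every attribute of R2, so R1 ∩ R2 → R2. The join is lossless.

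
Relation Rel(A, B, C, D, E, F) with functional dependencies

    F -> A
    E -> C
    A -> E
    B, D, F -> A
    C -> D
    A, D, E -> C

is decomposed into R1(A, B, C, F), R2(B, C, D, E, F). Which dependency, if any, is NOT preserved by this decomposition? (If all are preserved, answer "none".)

Check A → E: no single fragment contains all of {A, E}, and the restricted closure of {A} across the fragments never reaches {E}.
F → A is preserved.
E → C is preserved.
B, D, F → A is preserved.
C → D is preserved.
A, D, E → C is preserved.

A -> E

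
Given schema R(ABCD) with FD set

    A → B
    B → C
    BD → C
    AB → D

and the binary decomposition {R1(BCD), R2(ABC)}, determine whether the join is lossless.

No

Common attributes: R1 ∩ R2 = {BC}.
No dependency enlarges {BC}, so (BC)⁺ = {BC}.
The closure contains neither all of R1 = {BCD} nor all of R2 = {ABC}, so the common attributes are not a superkey of either fragment. The join is lossy.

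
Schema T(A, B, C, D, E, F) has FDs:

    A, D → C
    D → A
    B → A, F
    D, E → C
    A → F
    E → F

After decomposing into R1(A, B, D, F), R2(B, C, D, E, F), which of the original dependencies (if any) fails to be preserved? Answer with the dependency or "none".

none

A, D → C: restricted closure across fragments reaches C.
D → A lies within R1.
B → A, F lies within R1.
D, E → C lies within R2.
A → F lies within R1.
E → F lies within R2.
Every dependency is enforceable on the fragments, so the decomposition is dependency-preserving.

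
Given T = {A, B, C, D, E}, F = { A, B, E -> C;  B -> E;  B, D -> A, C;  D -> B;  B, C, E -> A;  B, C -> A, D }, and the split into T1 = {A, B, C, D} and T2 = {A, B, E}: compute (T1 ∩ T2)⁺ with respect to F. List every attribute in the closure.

A, B, C, D, E

T1 ∩ T2 = {A, B}.
B → E applies, adding E
A, B, E → C applies, adding C
B, C → A, D applies, adding D
Closure: {A, B, C, D, E}.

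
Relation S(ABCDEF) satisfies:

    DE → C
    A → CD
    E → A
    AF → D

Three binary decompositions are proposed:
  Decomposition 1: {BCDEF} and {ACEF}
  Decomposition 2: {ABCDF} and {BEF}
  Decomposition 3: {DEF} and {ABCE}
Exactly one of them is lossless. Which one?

Decomposition 1: common = {CEF}, closure = {ACDEF} → lossless.
Decomposition 2: common = {BF}, closure = {BF} → lossy.
Decomposition 3: common = {E}, closure = {ACDE} → lossy.

Decomposition 1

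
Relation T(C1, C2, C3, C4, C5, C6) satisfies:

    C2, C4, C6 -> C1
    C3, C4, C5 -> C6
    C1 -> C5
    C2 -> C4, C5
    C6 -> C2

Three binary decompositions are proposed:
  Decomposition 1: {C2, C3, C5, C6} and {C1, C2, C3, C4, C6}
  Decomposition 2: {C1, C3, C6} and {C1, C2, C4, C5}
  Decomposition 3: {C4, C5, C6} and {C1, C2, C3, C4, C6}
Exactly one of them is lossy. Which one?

Decomposition 1: common = {C2, C3, C6}, closure = {C1, C2, C3, C4, C5, C6} → lossless.
Decomposition 2: common = {C1}, closure = {C1, C5} → lossy.
Decomposition 3: common = {C4, C6}, closure = {C1, C2, C4, C5, C6} → lossless.

Decomposition 2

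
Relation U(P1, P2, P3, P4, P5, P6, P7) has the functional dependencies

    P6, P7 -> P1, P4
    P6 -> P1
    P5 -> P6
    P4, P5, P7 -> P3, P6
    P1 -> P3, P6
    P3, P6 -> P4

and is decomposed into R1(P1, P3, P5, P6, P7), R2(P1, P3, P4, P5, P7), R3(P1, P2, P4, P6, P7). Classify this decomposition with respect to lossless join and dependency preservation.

Lossless test (chase): Rows 1 and 3 agree on P6, P7; apply P6, P7→P1, P4 and equate their P1, P4 entries. Rows 1 and 2 agree on P5; apply P5→P6 and equate their P6 entries. Rows 1 and 3 agree on P1; apply P1→P3, P6 and equate their P3, P6 entries. No row becomes fully distinguished — the join is lossy.
Dependency preservation: P4, P5, P7 → P3, P6; P3, P6 → P4 are not contained in any single fragment, but the restricted closure of each left-hand side across the fragments still reaches the right-hand side; the remaining FDs each lie inside some fragment. All dependencies are preserved.

lossy but dependency-preserving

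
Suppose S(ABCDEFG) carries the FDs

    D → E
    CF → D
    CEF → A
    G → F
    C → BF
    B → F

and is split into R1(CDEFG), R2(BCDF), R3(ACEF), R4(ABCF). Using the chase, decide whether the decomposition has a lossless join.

Chase test. Columns are ABCDEFG; row i has aⱼ where attribute j ∈ Ri, else bᵢⱼ.
Initial tableau (one row per fragment):
  row 1: b11 b12 a3 a4 a5 a6 a7
  row 2: b21 a2 a3 a4 b25 a6 b27
  row 3: a1 b32 a3 b34 a5 a6 b37
  row 4: a1 a2 a3 b44 b45 a6 b47
Rows 1 and 2 agree on D; apply D→E and equate their E entries.
Rows 1 and 3 agree on CF; apply CF→D and equate their D entries.
Rows 1 and 4 agree on CF; apply CF→D and equate their D entries.
Rows 1 and 2 agree on CEF; apply CEF→A and equate their A entries.
Rows 1 and 3 agree on CEF; apply CEF→A and equate their A entries.
Rows 1 and 2 agree on C; apply C→BF and equate their BF entries.
Rows 1 and 3 agree on C; apply C→BF and equate their BF entries.
Rows 1 and 4 agree on D; apply D→E and equate their E entries.
Row 1 is now all distinguished symbols — the join is lossless.

Yes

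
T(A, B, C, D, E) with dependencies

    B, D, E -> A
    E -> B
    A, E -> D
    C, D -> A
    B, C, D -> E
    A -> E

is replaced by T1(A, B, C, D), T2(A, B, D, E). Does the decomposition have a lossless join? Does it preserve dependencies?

Lossless test: (A, B, D)⁺ = {A, B, D, E}, which contains all of one fragment — lossless.
Dependency preservation: B, C, D → E is not contained in any single fragment, but the restricted closure of its left-hand side across the fragments still reaches the right-hand side; the remaining FDs each lie inside some fragment. All dependencies are preserved.

lossless and dependency-preserving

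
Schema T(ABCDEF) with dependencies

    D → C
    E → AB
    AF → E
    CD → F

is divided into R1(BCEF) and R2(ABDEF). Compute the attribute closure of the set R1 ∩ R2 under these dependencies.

ABEF

R1 ∩ R2 = {BEF}.
E → AB applies, adding A
Closure: {ABEF}.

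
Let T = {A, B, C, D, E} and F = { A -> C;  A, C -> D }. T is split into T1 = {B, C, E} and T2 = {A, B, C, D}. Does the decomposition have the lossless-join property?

Common attributes: T1 ∩ T2 = {B, C}.
No dependency enlarges {B, C}, so (B, C)⁺ = {B, C}.
The closure contains neither all of T1 = {B, C, E} nor all of T2 = {A, B, C, D}, so the common attributes are not a superkey of either fragment. The join is lossy.

No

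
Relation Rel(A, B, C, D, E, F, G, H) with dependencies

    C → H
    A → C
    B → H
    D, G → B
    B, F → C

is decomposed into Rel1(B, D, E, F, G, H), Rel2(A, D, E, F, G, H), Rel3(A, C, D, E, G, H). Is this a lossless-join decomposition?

Chase test. Columns are A, B, C, D, E, F, G, H; row i has aⱼ where attribute j ∈ Reli, else bᵢⱼ.
Initial tableau (one row per fragment):
  row 1: b11 a2 b13 a4 a5 a6 a7 a8
  row 2: a1 b22 b23 a4 a5 a6 a7 a8
  row 3: a1 b32 a3 a4 a5 b36 a7 a8
Rows 2 and 3 agree on A; apply A→C and equate their C entries.
Rows 1 and 2 agree on D, G; apply D, G→B and equate their B entries.
Rows 1 and 3 agree on D, G; apply D, G→B and equate their B entries.
Rows 1 and 2 agree on B, F; apply B, F→C and equate their C entries.
Row 2 is now all distinguished symbols — the join is lossless.

Yes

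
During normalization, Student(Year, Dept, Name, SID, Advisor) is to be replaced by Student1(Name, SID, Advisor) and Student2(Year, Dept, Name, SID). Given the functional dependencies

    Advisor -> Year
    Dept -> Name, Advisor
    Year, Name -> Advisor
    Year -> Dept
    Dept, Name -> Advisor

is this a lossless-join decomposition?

Common attributes: Student1 ∩ Student2 = {Name, SID}.
No dependency enlarges {Name, SID}, so (Name, SID)⁺ = {Name, SID}.
The closure contains neither all of Student1 = {Name, SID, Advisor} nor all of Student2 = {Year, Dept, Name, SID}, so the common attributes are not a superkey of either fragment. The join is lossy.

No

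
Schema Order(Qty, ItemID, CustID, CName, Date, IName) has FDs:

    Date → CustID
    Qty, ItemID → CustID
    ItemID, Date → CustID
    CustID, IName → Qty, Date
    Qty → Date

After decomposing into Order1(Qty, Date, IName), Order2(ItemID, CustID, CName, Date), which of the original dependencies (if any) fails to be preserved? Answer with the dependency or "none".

CustID, IName → Qty, Date

Check CustID, IName → Qty, Date: no single fragment contains all of {Qty, CustID, Date, IName}, and the restricted closure of {CustID, IName} across the fragments never reaches {Qty, Date}.
Date → CustID is preserved.
Qty, ItemID → CustID is preserved.
ItemID, Date → CustID is preserved.
Qty → Date is preserved.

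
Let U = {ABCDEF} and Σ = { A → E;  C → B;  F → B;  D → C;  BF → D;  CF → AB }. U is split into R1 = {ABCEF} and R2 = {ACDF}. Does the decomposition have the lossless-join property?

Common attributes: R1 ∩ R2 = {ACF}.
Closure of {ACF}: A → E applies, adding E; C → B applies, adding B; BF → D applies, adding D. So (ACF)⁺ = {ABCDEF}.
This closure contains every attribute of R1, so R1 ∩ R2 → R1. The join is lossless.

Yes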